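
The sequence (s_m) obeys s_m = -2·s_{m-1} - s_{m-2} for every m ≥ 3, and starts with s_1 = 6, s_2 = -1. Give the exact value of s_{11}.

s_3 = -4; s_4 = 9; s_5 = -14; s_6 = 19; s_7 = -24; s_8 = 29; s_9 = -34; s_{10} = 39; s_{11} = -44.
(Characteristic roots are -1 and -1.)

-44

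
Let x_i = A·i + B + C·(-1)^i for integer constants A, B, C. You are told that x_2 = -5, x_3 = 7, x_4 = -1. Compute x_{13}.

27

At i = 2, 3, 4: 2A + B + C = -5; 3A + B - C = 7; 4A + B + C = -1.
Subtracting the first from the second: A - 2C = 12.
Subtracting the second from the third: A + 2C = -8.
Solving: C = -5, A = 2, then B = -4.
Therefore x_{13} = 26 + (-4) + (-5)·(-1) = 27.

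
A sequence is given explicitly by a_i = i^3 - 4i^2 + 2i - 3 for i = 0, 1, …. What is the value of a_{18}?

4569

a_{18} = 1·18^3 - 4·18^2 + 2·18 - 3 = 4569.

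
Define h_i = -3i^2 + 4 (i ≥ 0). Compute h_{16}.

h_{16} = -3·16^2 + 4 = -764.

-764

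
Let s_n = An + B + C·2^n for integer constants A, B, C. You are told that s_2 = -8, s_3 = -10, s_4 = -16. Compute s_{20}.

Write the equations: 2A + B + 4C = -8; 3A + B + 8C = -10; 4A + B + 16C = -16.
Subtracting the first from the second: A + 4C = -2.
Subtracting the second from the third: A + 8C = -6.
Solving: C = -1, A = 2, then B = -8.
Therefore s_{20} = 40 + (-8) + (-1)·1048576 = -1048544.

-1048544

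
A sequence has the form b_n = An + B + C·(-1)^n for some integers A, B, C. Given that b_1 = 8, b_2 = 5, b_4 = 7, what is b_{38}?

Plug in n = 1, 2, 4: A + B - C = 8; 2A + B + C = 5; 4A + B + C = 7.
Subtracting the first from the second: A + 2C = -3.
Subtracting the second from the third: 2A = 2.
Solving: C = -2, A = 1, then B = 5.
So b_n = 1·n + 5 + (-2)·(-1)^n; at n=38 this is 41.

41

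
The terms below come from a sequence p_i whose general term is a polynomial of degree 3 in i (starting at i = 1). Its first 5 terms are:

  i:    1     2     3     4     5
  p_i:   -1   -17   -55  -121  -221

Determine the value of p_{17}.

1st diffs: -16, -38, -66, -100.
2nd diffs: -22, -28, -34.
3rd diffs: -6, -6 (constant).
Newton forward-difference form: p_i = -1 + (-16)·C(i-1,1) + (-22)·C(i-1,2) + (-6)·C(i-1,3).
At i = 17: i-1 = 16, so p_{17} = -1 - 256 - 2640 - 3360 = -6257.

-6257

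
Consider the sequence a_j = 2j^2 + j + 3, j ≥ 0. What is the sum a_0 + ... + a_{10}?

858

Over j = 0..10: Σj = 55, Σj² = 385.
Total = (2)·385 + (1)·55 + (3)·11 = 858.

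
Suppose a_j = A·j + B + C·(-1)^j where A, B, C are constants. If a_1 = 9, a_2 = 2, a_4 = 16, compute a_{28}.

Plug in j = 1, 2, 4: A + B - C = 9; 2A + B + C = 2; 4A + B + C = 16.
Subtracting the first from the second: A + 2C = -7.
Subtracting the second from the third: 2A = 14.
Solving: C = -7, A = 7, then B = -5.
So a_j = 7·j + (-5) + (-7)·(-1)^j; at j=28 this is 184.

184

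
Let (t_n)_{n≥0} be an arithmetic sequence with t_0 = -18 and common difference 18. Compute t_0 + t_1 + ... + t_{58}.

t_n = -18 + (n - 0)·18.
t_{58} = 1026; S = 59·(-18 + 1026)/2 = 29736.

29736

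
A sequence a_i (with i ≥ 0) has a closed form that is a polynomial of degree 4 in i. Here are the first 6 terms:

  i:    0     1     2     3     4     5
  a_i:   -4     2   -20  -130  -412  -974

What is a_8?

1st diffs: 6, -22, -110, -282, -562.
2nd diffs: -28, -88, -172, -280.
3rd diffs: -60, -84, -108.
4th diffs: -24, -24 (constant).
So a_i = -i^4 - 4i^3 + 5i^2 + 6i - 4.
Evaluating at i = 8 gives a_8 = -5780.

-5780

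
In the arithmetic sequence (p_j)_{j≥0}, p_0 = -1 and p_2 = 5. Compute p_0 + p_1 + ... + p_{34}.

1750

Common difference d = (5 - (-1)) / (2 - 0) = 3.
p_j = -1 + (j - 0)·3.
p_{34} = 101; S = 35·(-1 + 101)/2 = 1750.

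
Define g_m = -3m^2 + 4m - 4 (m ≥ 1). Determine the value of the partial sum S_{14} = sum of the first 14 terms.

-2681

Over m = 1..14: Σm = 105, Σm² = 1015.
Total = (-3)·1015 + (4)·105 + (-4)·14 = -2681.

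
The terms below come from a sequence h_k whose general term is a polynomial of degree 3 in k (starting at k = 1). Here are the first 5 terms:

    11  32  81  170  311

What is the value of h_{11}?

2921

1st diffs: 21, 49, 89, 141.
2nd diffs: 28, 40, 52.
3rd diffs: 12, 12 (constant).
So h_k = 2k^3 + 2k^2 + k + 6.
Evaluating at k = 11 gives h_{11} = 2921.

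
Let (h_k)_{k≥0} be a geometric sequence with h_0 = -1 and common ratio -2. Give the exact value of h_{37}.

137438953472

h_k = (-1)·(-2)^(k-0).
h_{37} = (-1)·(-2)^37 = 137438953472.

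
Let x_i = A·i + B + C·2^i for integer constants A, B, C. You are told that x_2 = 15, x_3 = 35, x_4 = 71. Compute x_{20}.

4194375

At i = 2, 3, 4: 2A + B + 4C = 15; 3A + B + 8C = 35; 4A + B + 16C = 71.
Subtracting the first from the second: A + 4C = 20.
Subtracting the second from the third: A + 8C = 36.
Solving: C = 4, A = 4, then B = -9.
So x_i = 4·i + (-9) + 4·2^i; at i=20 this is 4194375.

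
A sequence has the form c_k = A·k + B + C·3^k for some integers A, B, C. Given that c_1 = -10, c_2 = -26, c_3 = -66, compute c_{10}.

At k = 1, 2, 3: A + B + 3C = -10; 2A + B + 9C = -26; 3A + B + 27C = -66.
Subtracting the first from the second: A + 6C = -16.
Subtracting the second from the third: A + 18C = -40.
Solving: C = -2, A = -4, then B = 0.
Hence c_{10} = -4·10 + 0 + (-2)·59049 = -118138.

-118138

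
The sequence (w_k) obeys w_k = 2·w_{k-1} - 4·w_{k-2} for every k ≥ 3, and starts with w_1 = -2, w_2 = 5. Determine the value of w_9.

Step forward from the initial values:
w_3 = 18  w_4 = 16  w_5 = -40  w_6 = -144  w_7 = -128  w_8 = 320  w_9 = 1152.

1152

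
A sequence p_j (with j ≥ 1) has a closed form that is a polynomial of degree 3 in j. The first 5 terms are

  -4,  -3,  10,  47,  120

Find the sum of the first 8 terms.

1508

1st diffs: 1, 13, 37, 73.
2nd diffs: 12, 24, 36.
3rd diffs: 12, 12 (constant).
Newton forward-difference form: p_j = -4 + 1·C(j-1,1) + 12·C(j-1,2) + 12·C(j-1,3).
Continuing: 241, 422, 675.
Summing j = 1..8 (8 terms) gives 1508.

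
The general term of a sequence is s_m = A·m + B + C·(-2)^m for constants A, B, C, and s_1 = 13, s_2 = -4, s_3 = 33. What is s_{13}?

Write the equations: A + B - 2C = 13; 2A + B + 4C = -4; 3A + B - 8C = 33.
Subtracting the first from the second: A + 6C = -17.
Subtracting the second from the third: A - 12C = 37.
Solving: C = -3, A = 1, then B = 6.
So s_m = 1·m + 6 + (-3)·(-2)^m; at m=13 this is 24595.

24595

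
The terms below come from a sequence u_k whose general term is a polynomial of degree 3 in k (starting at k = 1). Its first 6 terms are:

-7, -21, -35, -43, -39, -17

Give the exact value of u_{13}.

1145

1st diffs: -14, -14, -8, 4, 22.
2nd diffs: 0, 6, 12, 18.
3rd diffs: 6, 6, 6 (constant).
So u_k = k^3 - 6k^2 - 3k + 1.
Evaluating at k = 13 gives u_{13} = 1145.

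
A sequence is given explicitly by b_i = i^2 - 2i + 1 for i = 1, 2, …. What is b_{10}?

81

b_{10} = 1·10^2 - 2·10 + 1 = 81.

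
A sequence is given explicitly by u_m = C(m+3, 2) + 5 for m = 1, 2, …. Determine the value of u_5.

33

C(8, 2) = 28, so u_5 = 33.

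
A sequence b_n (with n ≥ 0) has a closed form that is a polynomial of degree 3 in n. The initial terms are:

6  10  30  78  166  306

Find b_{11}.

1st diffs: 4, 20, 48, 88, 140.
2nd diffs: 16, 28, 40, 52.
3rd diffs: 12, 12, 12 (constant).
So b_n = 2n^3 + 2n^2 + 6.
Evaluating at n = 11 gives b_{11} = 2910.

2910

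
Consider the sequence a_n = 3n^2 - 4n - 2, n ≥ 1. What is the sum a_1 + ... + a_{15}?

Over n = 1..15: Σn = 120, Σn² = 1240.
Total = (3)·1240 + (-4)·120 + (-2)·15 = 3210.

3210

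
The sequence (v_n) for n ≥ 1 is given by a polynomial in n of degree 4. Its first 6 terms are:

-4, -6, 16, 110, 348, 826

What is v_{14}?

32730

1st diffs: -2, 22, 94, 238, 478.
2nd diffs: 24, 72, 144, 240.
3rd diffs: 48, 72, 96.
4th diffs: 24, 24 (constant).
So v_n = n^4 - 2n^3 - n^2 - 2.
Evaluating at n = 14 gives v_{14} = 32730.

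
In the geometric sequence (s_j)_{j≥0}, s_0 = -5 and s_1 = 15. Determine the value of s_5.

Common ratio r = -3.
s_j = (-5)·(-3)^(j-0).
s_5 = (-5)·(-3)^5 = 1215.

1215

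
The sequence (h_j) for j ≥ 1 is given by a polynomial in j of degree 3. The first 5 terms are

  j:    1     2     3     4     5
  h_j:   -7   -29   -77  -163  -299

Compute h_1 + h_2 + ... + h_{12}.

1st diffs: -22, -48, -86, -136.
2nd diffs: -26, -38, -50.
3rd diffs: -12, -12 (constant).
Newton forward-difference form: h_j = -7 + (-22)·C(j-1,1) + (-26)·C(j-1,2) + (-12)·C(j-1,3).
Continuing: …, -497, -769, -1127, -1583, …, h_{12} = -3659.
Summing j = 1..12 (12 terms) gives -13196.

-13196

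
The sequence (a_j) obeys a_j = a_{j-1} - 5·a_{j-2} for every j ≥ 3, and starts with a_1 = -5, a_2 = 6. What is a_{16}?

453041

Applying the relation repeatedly:
a_3 = 31;  a_4 = 1;  a_5 = -154;  …;  a_{13} = 45131;  a_{14} = -169674;  a_{15} = -395329;  a_{16} = 453041.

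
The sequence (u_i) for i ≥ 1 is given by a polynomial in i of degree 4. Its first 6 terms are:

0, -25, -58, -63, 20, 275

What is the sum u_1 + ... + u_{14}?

1st diffs: -25, -33, -5, 83, 255.
2nd diffs: -8, 28, 88, 172.
3rd diffs: 36, 60, 84.
4th diffs: 24, 24 (constant).
Newton forward-difference form: u_i = (-25)·C(i-1,1) + (-8)·C(i-1,2) + 36·C(i-1,3) + 24·C(i-1,4).
Continuing: …, 810, 1757, 3272, 5535, …, u_{14} = 26507.
Summing i = 1..14 (14 terms) gives 78897.

78897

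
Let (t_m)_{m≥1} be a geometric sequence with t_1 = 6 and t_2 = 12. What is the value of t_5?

Common ratio r = 2.
t_m = 6·2^(m-1).
t_5 = 6·2^4 = 96.

96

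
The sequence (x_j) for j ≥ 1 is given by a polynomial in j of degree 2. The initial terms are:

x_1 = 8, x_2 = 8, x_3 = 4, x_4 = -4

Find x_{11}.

1st diffs: 0, -4, -8.
2nd diffs: -4, -4 (constant).
So x_j = -2j^2 + 6j + 4.
Evaluating at j = 11 gives x_{11} = -172.

-172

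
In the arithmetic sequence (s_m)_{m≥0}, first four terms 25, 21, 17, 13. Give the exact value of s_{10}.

-15

Common difference d = -4.
s_m = 25 + (m - 0)·(-4).
s_{10} = 25 + 10·(-4) = -15.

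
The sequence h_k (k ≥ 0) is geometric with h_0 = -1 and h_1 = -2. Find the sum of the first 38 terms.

-274877906943

Common ratio r = 2.
h_k = (-1)·2^(k-0).
S = (-1)·(2^38 - 1)/(2 - 1) = (-1)·(274877906944 - 1)/(1) = -274877906943.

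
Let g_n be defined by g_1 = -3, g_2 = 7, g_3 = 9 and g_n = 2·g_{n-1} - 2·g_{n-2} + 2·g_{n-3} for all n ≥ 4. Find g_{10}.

16

g_4 = -2, g_5 = -8, g_6 = 6, g_7 = 24, g_8 = 20, g_9 = 4, g_{10} = 16.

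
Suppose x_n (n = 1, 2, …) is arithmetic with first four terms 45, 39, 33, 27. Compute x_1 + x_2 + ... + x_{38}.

-2508

Common difference d = -6.
x_n = 45 + (n - 1)·(-6).
x_{38} = -177; S = 38·(45 + (-177))/2 = -2508.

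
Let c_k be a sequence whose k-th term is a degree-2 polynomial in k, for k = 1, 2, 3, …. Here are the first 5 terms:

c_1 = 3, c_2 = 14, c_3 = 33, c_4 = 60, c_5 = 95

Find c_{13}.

663

1st diffs: 11, 19, 27, 35.
2nd diffs: 8, 8, 8 (constant).
Newton forward-difference form: c_k = 3 + 11·C(k-1,1) + 8·C(k-1,2).
At k = 13: k-1 = 12, so c_{13} = 3 + 132 + 528 = 663.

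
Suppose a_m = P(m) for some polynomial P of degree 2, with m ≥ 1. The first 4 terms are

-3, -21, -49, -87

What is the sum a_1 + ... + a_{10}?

-2040

1st diffs: -18, -28, -38.
2nd diffs: -10, -10 (constant).
So a_m = -5m^2 - 3m + 5.
Continuing: …, -135, -193, -261, -339, …, a_{10} = -525.
Summing m = 1..10 (10 terms) gives -2040.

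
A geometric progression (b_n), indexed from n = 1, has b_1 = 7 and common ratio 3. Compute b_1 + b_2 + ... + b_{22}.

b_n = 7·3^(n-1).
S = 7·(3^22 - 1)/(3 - 1) = 7·(31381059609 - 1)/(2) = 109833708628.

109833708628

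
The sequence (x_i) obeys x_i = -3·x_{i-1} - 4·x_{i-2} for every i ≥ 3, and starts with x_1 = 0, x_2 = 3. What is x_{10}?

Step forward from the initial values:
x_3 = -9, x_4 = 15, x_5 = -9, x_6 = -33, x_7 = 135, x_8 = -273, x_9 = 279, x_{10} = 255.

255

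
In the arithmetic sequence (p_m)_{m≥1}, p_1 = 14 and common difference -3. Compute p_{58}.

p_m = 14 + (m - 1)·(-3).
p_{58} = 14 + 57·(-3) = -157.

-157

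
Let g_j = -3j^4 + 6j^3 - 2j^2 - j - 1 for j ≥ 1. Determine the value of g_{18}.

g_{18} = -3·18^4 + 6·18^3 - 2·18^2 - 1·18 - 1 = -280603.

-280603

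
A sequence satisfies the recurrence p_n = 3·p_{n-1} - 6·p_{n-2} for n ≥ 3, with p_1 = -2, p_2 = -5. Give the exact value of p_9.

-2511

Compute successive terms:
p_3 = -3;  p_4 = 21;  p_5 = 81;  p_6 = 117;  p_7 = -135;  p_8 = -1107;  p_9 = -2511.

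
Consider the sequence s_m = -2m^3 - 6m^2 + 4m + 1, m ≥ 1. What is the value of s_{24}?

s_{24} = -2·24^3 - 6·24^2 + 4·24 + 1 = -31007.

-31007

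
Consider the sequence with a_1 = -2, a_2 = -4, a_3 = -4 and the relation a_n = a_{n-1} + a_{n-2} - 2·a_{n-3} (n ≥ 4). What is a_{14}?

-80

Compute successive terms:
a_4 = -4; a_5 = 0; a_6 = 4; …; a_{11} = 0; a_{12} = -28; a_{13} = -52; a_{14} = -80.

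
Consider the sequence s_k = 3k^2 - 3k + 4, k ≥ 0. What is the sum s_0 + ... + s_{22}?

10718

Over k = 0..22: Σk = 253, Σk² = 3795.
Total = (3)·3795 + (-3)·253 + (4)·23 = 10718.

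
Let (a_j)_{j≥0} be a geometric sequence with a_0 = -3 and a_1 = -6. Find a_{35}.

Common ratio r = 2.
a_j = (-3)·2^(j-0).
a_{35} = (-3)·2^35 = -103079215104.

-103079215104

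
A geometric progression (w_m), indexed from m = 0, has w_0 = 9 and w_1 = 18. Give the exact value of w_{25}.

301989888

Common ratio r = 2.
w_m = 9·2^(m-0).
w_{25} = 9·2^25 = 301989888.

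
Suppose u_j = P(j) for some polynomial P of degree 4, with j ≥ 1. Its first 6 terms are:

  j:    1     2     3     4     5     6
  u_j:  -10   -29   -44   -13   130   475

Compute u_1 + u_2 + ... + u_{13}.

60450

1st diffs: -19, -15, 31, 143, 345.
2nd diffs: 4, 46, 112, 202.
3rd diffs: 42, 66, 90.
4th diffs: 24, 24 (constant).
Newton forward-difference form: u_j = -10 + (-19)·C(j-1,1) + 4·C(j-1,2) + 42·C(j-1,3) + 24·C(j-1,4).
Continuing: …, 1136, 2251, 3982, 6515, …, u_{13} = 21146.
Summing j = 1..13 (13 terms) gives 60450.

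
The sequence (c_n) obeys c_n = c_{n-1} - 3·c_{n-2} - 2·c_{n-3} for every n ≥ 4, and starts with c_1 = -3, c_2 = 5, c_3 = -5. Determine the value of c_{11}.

Compute successive terms:
c_4 = -14  c_5 = -9  c_6 = 43  c_7 = 98  c_8 = -13  c_9 = -393  c_{10} = -550  c_{11} = 655.

655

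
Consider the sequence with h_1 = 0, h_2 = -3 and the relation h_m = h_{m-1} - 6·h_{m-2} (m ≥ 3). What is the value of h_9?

1617

Applying the relation repeatedly:
h_3 = -3  h_4 = 15  h_5 = 33  h_6 = -57  h_7 = -255  h_8 = 87  h_9 = 1617.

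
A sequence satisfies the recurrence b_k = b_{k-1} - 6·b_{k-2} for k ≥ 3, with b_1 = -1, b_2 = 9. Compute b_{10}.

-6519

b_3 = 15  b_4 = -39  b_5 = -129  b_6 = 105  b_7 = 879  b_8 = 249  b_9 = -5025  b_{10} = -6519.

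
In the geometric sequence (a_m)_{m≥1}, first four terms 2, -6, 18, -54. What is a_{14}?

Common ratio r = -3.
a_m = 2·(-3)^(m-1).
a_{14} = 2·(-3)^13 = -3188646.

-3188646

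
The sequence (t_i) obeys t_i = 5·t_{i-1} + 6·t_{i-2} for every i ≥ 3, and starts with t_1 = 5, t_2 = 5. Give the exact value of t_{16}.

671692835105

Step forward from the initial values:
t_3 = 55;  t_4 = 305;  t_5 = 1855;  …;  t_{13} = 3109689055;  t_{14} = 18658134305;  t_{15} = 111948805855;  t_{16} = 671692835105.
(Characteristic roots are 6 and -1.)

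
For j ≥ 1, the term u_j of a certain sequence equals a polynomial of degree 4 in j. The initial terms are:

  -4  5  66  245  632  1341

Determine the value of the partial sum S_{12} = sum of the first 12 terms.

1st diffs: 9, 61, 179, 387, 709.
2nd diffs: 52, 118, 208, 322.
3rd diffs: 66, 90, 114.
4th diffs: 24, 24 (constant).
So u_j = j^4 + j^3 - 5j^2 + 2j - 3.
Continuing: …, 2510, 4301, 6900, 10517, …, u_{12} = 21765.
Summing j = 1..12 (12 terms) gives 63664.

63664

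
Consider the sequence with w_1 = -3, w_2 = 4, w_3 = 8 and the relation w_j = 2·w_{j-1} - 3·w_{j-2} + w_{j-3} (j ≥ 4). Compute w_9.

Step forward from the initial values:
w_4 = 1;  w_5 = -18;  w_6 = -31;  w_7 = -7;  w_8 = 61;  w_9 = 112.

112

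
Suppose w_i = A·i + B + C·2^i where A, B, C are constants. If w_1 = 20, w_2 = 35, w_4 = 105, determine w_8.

Write the equations: A + B + 2C = 20; 2A + B + 4C = 35; 4A + B + 16C = 105.
Subtracting the first from the second: A + 2C = 15.
Subtracting the second from the third: 2A + 12C = 70.
Solving: C = 5, A = 5, then B = 5.
So w_i = 5·i + 5 + 5·2^i; at i=8 this is 1325.

1325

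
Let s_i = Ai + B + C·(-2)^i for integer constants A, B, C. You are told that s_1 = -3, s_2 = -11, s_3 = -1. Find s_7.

111

The three given values yield: A + B - 2C = -3; 2A + B + 4C = -11; 3A + B - 8C = -1.
Subtracting the first from the second: A + 6C = -8.
Subtracting the second from the third: A - 12C = 10.
Solving: C = -1, A = -2, then B = -3.
Hence s_7 = -2·7 + (-3) + (-1)·(-128) = 111.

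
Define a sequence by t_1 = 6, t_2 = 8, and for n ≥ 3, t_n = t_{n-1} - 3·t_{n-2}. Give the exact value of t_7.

110

Applying the relation repeatedly:
t_3 = -10  t_4 = -34  t_5 = -4  t_6 = 98  t_7 = 110.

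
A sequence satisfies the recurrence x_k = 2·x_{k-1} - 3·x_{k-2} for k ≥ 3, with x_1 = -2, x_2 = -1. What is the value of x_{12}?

Step forward from the initial values:
x_3 = 4, x_4 = 11, x_5 = 10, x_6 = -13, x_7 = -56, x_8 = -73, x_9 = 22, x_{10} = 263, x_{11} = 460, x_{12} = 131.

131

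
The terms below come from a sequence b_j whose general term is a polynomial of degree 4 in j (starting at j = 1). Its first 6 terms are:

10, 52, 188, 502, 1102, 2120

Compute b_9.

1st diffs: 42, 136, 314, 600, 1018.
2nd diffs: 94, 178, 286, 418.
3rd diffs: 84, 108, 132.
4th diffs: 24, 24 (constant).
So b_j = j^4 + 4j^3 - 2j^2 + 5j + 2.
Evaluating at j = 9 gives b_9 = 9362.

9362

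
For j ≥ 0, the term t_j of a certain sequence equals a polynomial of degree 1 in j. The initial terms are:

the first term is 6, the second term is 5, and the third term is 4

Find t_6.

0

1st diffs: -1, -1 (constant).
So t_j = -j + 6.
Evaluating at j = 6 gives t_6 = 0.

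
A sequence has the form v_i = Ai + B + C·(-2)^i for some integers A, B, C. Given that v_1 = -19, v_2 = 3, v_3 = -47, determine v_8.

Plug in i = 1, 2, 3: A + B - 2C = -19; 2A + B + 4C = 3; 3A + B - 8C = -47.
Subtracting the first from the second: A + 6C = 22.
Subtracting the second from the third: A - 12C = -50.
Solving: C = 4, A = -2, then B = -9.
So v_i = -2·i + (-9) + 4·(-2)^i; at i=8 this is 999.

999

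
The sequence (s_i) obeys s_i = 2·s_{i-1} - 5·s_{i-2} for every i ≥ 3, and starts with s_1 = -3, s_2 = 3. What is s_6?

-237

Applying the relation repeatedly:
s_3 = 21; s_4 = 27; s_5 = -51; s_6 = -237.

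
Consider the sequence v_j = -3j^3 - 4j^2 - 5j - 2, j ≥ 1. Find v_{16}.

v_{16} = -3·16^3 - 4·16^2 - 5·16 - 2 = -13394.

-13394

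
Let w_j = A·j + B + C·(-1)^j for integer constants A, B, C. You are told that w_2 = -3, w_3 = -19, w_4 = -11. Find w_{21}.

-91

At j = 2, 3, 4: 2A + B + C = -3; 3A + B - C = -19; 4A + B + C = -11.
Subtracting the first from the second: A - 2C = -16.
Subtracting the second from the third: A + 2C = 8.
Solving: C = 6, A = -4, then B = -1.
Therefore w_{21} = -84 + (-1) + 6·(-1) = -91.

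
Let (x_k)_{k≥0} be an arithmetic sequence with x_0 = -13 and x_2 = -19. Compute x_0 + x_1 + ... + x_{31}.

Common difference d = (-19 - (-13)) / (2 - 0) = -3.
x_k = -13 + (k - 0)·(-3).
x_{31} = -106; S = 32·(-13 + (-106))/2 = -1904.

-1904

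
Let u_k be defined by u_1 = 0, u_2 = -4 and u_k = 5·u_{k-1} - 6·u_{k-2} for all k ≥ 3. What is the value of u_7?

-2660

Step forward from the initial values:
u_3 = -20;  u_4 = -76;  u_5 = -260;  u_6 = -844;  u_7 = -2660.
(Characteristic roots are 3 and 2.)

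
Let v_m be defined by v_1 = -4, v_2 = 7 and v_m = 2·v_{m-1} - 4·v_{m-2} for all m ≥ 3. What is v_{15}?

122880

Applying the relation repeatedly:
v_3 = 30;  v_4 = 32;  v_5 = -56;  …;  v_{12} = -15360;  v_{13} = -16384;  v_{14} = 28672;  v_{15} = 122880.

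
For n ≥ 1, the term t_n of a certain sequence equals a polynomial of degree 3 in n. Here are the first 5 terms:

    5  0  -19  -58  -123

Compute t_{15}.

1st diffs: -5, -19, -39, -65.
2nd diffs: -14, -20, -26.
3rd diffs: -6, -6 (constant).
Newton forward-difference form: t_n = 5 + (-5)·C(n-1,1) + (-14)·C(n-1,2) + (-6)·C(n-1,3).
At n = 15: n-1 = 14, so t_{15} = 5 - 70 - 1274 - 2184 = -3523.

-3523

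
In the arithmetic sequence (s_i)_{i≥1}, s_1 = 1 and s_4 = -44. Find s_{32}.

Common difference d = (-44 - 1) / (4 - 1) = -15.
s_i = 1 + (i - 1)·(-15).
s_{32} = 1 + 31·(-15) = -464.

-464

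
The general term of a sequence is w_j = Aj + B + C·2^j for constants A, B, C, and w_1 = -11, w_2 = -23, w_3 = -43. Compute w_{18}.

Write the equations: A + B + 2C = -11; 2A + B + 4C = -23; 3A + B + 8C = -43.
Subtracting the first from the second: A + 2C = -12.
Subtracting the second from the third: A + 4C = -20.
Solving: C = -4, A = -4, then B = 1.
Hence w_{18} = -4·18 + 1 + (-4)·262144 = -1048647.

-1048647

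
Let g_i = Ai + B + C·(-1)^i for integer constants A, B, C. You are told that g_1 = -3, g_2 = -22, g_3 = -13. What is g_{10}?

Write the equations: A + B - C = -3; 2A + B + C = -22; 3A + B - C = -13.
Subtracting the first from the second: A + 2C = -19.
Subtracting the second from the third: A - 2C = 9.
Solving: C = -7, A = -5, then B = -5.
Therefore g_{10} = -50 + (-5) + (-7)·1 = -62.

-62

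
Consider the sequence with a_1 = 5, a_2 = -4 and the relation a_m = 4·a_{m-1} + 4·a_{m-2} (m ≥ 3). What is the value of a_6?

Compute successive terms:
a_3 = 4, a_4 = 0, a_5 = 16, a_6 = 64.

64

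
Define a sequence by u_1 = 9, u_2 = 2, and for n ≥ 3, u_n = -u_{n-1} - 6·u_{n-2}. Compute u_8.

4532

Step forward from the initial values:
u_3 = -56, u_4 = 44, u_5 = 292, u_6 = -556, u_7 = -1196, u_8 = 4532.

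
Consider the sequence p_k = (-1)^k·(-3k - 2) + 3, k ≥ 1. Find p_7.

26

(-1)^7 = -1; -3k - 2 at k=7 is -23; so p_7 = 26.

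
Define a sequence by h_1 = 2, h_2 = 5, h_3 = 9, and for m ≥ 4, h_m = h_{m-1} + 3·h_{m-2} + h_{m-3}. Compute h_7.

345

h_4 = 26, h_5 = 58, h_6 = 145, h_7 = 345.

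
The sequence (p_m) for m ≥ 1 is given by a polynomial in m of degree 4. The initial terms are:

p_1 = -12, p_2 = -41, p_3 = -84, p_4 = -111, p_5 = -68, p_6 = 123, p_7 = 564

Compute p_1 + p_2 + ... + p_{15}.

1st diffs: -29, -43, -27, 43, 191, 441.
2nd diffs: -14, 16, 70, 148, 250.
3rd diffs: 30, 54, 78, 102.
4th diffs: 24, 24, 24 (constant).
Newton forward-difference form: p_m = -12 + (-29)·C(m-1,1) + (-14)·C(m-1,2) + 30·C(m-1,3) + 24·C(m-1,4).
Continuing: …, 1381, 2724, 4767, 7708, …, p_{15} = 33252.
Summing m = 1..15 (15 terms) gives 103427.

103427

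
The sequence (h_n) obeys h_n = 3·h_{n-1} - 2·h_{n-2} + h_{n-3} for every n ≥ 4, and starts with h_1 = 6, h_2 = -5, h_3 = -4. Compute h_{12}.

Step forward from the initial values:
h_4 = 4, h_5 = 15, h_6 = 33, h_7 = 73, h_8 = 168, h_9 = 391, h_{10} = 910, h_{11} = 2116, h_{12} = 4919.

4919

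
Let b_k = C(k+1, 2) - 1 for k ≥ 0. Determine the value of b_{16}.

135

C(17, 2) = 136, so b_{16} = 135.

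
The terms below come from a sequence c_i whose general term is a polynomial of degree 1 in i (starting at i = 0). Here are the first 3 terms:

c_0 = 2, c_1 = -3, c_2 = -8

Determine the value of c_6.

-28

1st diffs: -5, -5 (constant).
So c_i = -5i + 2.
Evaluating at i = 6 gives c_6 = -28.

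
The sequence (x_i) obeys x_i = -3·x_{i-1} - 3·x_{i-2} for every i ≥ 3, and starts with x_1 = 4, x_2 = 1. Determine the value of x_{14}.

729

x_3 = -15; x_4 = 42; x_5 = -81; …; x_{11} = 2187; x_{12} = -3159; x_{13} = 2916; x_{14} = 729.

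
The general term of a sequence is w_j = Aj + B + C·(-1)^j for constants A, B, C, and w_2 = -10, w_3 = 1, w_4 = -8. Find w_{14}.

2

At j = 2, 3, 4: 2A + B + C = -10; 3A + B - C = 1; 4A + B + C = -8.
Subtracting the first from the second: A - 2C = 11.
Subtracting the second from the third: A + 2C = -9.
Solving: C = -5, A = 1, then B = -7.
Hence w_{14} = 1·14 + (-7) + (-5)·1 = 2.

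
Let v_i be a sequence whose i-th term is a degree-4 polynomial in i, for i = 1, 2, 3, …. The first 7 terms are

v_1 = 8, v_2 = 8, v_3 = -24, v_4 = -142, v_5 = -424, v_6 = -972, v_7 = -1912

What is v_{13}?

1st diffs: 0, -32, -118, -282, -548, -940.
2nd diffs: -32, -86, -164, -266, -392.
3rd diffs: -54, -78, -102, -126.
4th diffs: -24, -24, -24 (constant).
So v_i = -i^4 + i^3 + 3i^2 - i + 6.
Evaluating at i = 13 gives v_{13} = -25864.

-25864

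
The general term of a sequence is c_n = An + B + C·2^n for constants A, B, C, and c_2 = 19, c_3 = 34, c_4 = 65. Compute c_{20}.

4194289

The three given values yield: 2A + B + 4C = 19; 3A + B + 8C = 34; 4A + B + 16C = 65.
Subtracting the first from the second: A + 4C = 15.
Subtracting the second from the third: A + 8C = 31.
Solving: C = 4, A = -1, then B = 5.
So c_n = -1·n + 5 + 4·2^n; at n=20 this is 4194289.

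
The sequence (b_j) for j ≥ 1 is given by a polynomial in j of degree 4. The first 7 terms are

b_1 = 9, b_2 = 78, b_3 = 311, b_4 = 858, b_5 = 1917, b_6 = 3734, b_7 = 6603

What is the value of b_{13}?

68421

1st diffs: 69, 233, 547, 1059, 1817, 2869.
2nd diffs: 164, 314, 512, 758, 1052.
3rd diffs: 150, 198, 246, 294.
4th diffs: 48, 48, 48 (constant).
So b_j = 2j^4 + 5j^3 + 2j^2 - 2j + 2.
Evaluating at j = 13 gives b_{13} = 68421.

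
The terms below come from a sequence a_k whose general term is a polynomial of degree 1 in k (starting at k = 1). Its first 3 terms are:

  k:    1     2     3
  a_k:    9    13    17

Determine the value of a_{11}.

1st diffs: 4, 4 (constant).
So a_k = 4k + 5.
Evaluating at k = 11 gives a_{11} = 49.

49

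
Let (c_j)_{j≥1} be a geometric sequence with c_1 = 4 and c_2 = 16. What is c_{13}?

67108864

Common ratio r = 4.
c_j = 4·4^(j-1).
c_{13} = 4·4^12 = 67108864.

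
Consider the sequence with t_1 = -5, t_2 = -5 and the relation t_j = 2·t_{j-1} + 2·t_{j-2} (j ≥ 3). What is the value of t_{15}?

Step forward from the initial values:
t_3 = -20;  t_4 = -50;  t_5 = -140;  …;  t_{12} = -158240;  t_{13} = -432320;  t_{14} = -1181120;  t_{15} = -3226880.

-3226880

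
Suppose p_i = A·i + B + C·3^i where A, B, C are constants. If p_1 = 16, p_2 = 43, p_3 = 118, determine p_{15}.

57395674

Write the equations: A + B + 3C = 16; 2A + B + 9C = 43; 3A + B + 27C = 118.
Subtracting the first from the second: A + 6C = 27.
Subtracting the second from the third: A + 18C = 75.
Solving: C = 4, A = 3, then B = 1.
Hence p_{15} = 3·15 + 1 + 4·14348907 = 57395674.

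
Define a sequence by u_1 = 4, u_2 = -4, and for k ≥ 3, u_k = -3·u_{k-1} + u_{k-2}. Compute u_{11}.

u_3 = 16  u_4 = -52  u_5 = 172  u_6 = -568  u_7 = 1876  u_8 = -6196  u_9 = 20464  u_{10} = -67588  u_{11} = 223228.

223228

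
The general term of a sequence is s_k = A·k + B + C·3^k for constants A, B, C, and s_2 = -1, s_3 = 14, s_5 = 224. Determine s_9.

19652

At k = 2, 3, 5: 2A + B + 9C = -1; 3A + B + 27C = 14; 5A + B + 243C = 224.
Subtracting the first from the second: A + 18C = 15.
Subtracting the second from the third: 2A + 216C = 210.
Solving: C = 1, A = -3, then B = -4.
So s_k = -3·k + (-4) + 1·3^k; at k=9 this is 19652.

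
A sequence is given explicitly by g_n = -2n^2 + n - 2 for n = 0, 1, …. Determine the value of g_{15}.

g_{15} = -2·15^2 + 1·15 - 2 = -437.

-437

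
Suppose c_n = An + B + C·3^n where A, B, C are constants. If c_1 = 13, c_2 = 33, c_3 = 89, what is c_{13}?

The three given values yield: A + B + 3C = 13; 2A + B + 9C = 33; 3A + B + 27C = 89.
Subtracting the first from the second: A + 6C = 20.
Subtracting the second from the third: A + 18C = 56.
Solving: C = 3, A = 2, then B = 2.
Hence c_{13} = 2·13 + 2 + 3·1594323 = 4782997.

4782997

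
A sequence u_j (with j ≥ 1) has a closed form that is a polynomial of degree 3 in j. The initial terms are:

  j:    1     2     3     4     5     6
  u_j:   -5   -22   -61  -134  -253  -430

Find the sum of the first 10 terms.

1st diffs: -17, -39, -73, -119, -177.
2nd diffs: -22, -34, -46, -58.
3rd diffs: -12, -12, -12 (constant).
Newton forward-difference form: u_j = -5 + (-17)·C(j-1,1) + (-22)·C(j-1,2) + (-12)·C(j-1,3).
Continuing: -677, -1006, -1429, -1958.
Summing j = 1..10 (10 terms) gives -5975.

-5975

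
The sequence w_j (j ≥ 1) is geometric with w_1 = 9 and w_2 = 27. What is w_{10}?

177147

Common ratio r = 3.
w_j = 9·3^(j-1).
w_{10} = 9·3^9 = 177147.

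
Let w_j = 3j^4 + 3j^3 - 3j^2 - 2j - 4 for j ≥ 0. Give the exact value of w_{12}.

66932

w_{12} = 3·12^4 + 3·12^3 - 3·12^2 - 2·12 - 4 = 66932.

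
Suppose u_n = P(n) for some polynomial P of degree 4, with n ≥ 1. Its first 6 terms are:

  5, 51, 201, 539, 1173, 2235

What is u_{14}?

1st diffs: 46, 150, 338, 634, 1062.
2nd diffs: 104, 188, 296, 428.
3rd diffs: 84, 108, 132.
4th diffs: 24, 24 (constant).
So u_n = n^4 + 4n^3 + 3n^2 - 6n + 3.
Evaluating at n = 14 gives u_{14} = 49899.

49899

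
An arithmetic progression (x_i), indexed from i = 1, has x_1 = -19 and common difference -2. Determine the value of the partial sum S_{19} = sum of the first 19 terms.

x_i = -19 + (i - 1)·(-2).
x_{19} = -55; S = 19·(-19 + (-55))/2 = -703.

-703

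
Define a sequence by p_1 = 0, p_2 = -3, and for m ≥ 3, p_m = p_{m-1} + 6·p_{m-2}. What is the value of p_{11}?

Applying the relation repeatedly:
p_3 = -3, p_4 = -21, p_5 = -39, p_6 = -165, p_7 = -399, p_8 = -1389, p_9 = -3783, p_{10} = -12117, p_{11} = -34815.
(Characteristic roots are 3 and -2.)

-34815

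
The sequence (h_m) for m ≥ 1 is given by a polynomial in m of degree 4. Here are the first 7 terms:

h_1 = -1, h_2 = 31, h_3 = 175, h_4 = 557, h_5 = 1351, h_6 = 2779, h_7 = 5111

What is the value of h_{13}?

59255

1st diffs: 32, 144, 382, 794, 1428, 2332.
2nd diffs: 112, 238, 412, 634, 904.
3rd diffs: 126, 174, 222, 270.
4th diffs: 48, 48, 48 (constant).
Newton forward-difference form: h_m = -1 + 32·C(m-1,1) + 112·C(m-1,2) + 126·C(m-1,3) + 48·C(m-1,4).
At m = 13: m-1 = 12, so h_{13} = -1 + 384 + 7392 + 27720 + 23760 = 59255.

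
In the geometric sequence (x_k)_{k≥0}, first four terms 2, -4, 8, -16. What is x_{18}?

Common ratio r = -2.
x_k = 2·(-2)^(k-0).
x_{18} = 2·(-2)^18 = 524288.

524288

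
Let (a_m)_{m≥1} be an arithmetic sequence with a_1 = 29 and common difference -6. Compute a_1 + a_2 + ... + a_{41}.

-3731

a_m = 29 + (m - 1)·(-6).
a_{41} = -211; S = 41·(29 + (-211))/2 = -3731.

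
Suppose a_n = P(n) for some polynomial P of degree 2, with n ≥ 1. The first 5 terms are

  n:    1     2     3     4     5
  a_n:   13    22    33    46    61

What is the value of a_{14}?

286

1st diffs: 9, 11, 13, 15.
2nd diffs: 2, 2, 2 (constant).
Newton forward-difference form: a_n = 13 + 9·C(n-1,1) + 2·C(n-1,2).
At n = 14: n-1 = 13, so a_{14} = 13 + 117 + 156 = 286.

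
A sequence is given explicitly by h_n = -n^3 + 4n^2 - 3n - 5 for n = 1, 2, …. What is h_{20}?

h_{20} = -1·20^3 + 4·20^2 - 3·20 - 5 = -6465.

-6465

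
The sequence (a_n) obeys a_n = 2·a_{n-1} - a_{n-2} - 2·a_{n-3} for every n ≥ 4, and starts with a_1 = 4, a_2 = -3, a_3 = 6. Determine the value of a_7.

-10

a_4 = 7, a_5 = 14, a_6 = 9, a_7 = -10.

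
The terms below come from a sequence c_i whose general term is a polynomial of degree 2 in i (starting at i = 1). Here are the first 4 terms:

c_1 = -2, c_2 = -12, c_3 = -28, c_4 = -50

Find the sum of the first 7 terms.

-434

1st diffs: -10, -16, -22.
2nd diffs: -6, -6 (constant).
So c_i = -3i^2 - i + 2.
Continuing: -78, -112, -152.
Summing i = 1..7 (7 terms) gives -434.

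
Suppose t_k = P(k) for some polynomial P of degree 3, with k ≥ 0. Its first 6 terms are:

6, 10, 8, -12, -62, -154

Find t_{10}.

-1664

1st diffs: 4, -2, -20, -50, -92.
2nd diffs: -6, -18, -30, -42.
3rd diffs: -12, -12, -12 (constant).
Newton forward-difference form: t_k = 6 + 4·C(k,1) + (-6)·C(k,2) + (-12)·C(k,3).
At k = 10: k = 10, so t_{10} = 6 + 40 - 270 - 1440 = -1664.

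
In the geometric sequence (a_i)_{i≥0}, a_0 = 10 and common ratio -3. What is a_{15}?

a_i = 10·(-3)^(i-0).
a_{15} = 10·(-3)^15 = -143489070.

-143489070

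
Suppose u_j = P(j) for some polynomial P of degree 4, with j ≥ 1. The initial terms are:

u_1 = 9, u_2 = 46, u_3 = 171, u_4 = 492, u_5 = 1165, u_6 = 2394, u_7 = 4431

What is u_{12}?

1st diffs: 37, 125, 321, 673, 1229, 2037.
2nd diffs: 88, 196, 352, 556, 808.
3rd diffs: 108, 156, 204, 252.
4th diffs: 48, 48, 48 (constant).
So u_j = 2j^4 - 2j^3 + 6j^2 + 3j.
Evaluating at j = 12 gives u_{12} = 38916.

38916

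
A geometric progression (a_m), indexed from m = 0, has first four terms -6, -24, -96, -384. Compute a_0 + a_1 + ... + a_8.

Common ratio r = 4.
a_m = (-6)·4^(m-0).
S = (-6)·(4^9 - 1)/(4 - 1) = (-6)·(262144 - 1)/(3) = -524286.

-524286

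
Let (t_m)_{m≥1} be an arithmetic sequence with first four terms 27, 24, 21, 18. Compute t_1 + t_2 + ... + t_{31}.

-558

Common difference d = -3.
t_m = 27 + (m - 1)·(-3).
t_{31} = -63; S = 31·(27 + (-63))/2 = -558.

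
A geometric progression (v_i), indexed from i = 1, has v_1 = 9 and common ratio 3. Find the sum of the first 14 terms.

21523356

v_i = 9·3^(i-1).
S = 9·(3^14 - 1)/(3 - 1) = 9·(4782969 - 1)/(2) = 21523356.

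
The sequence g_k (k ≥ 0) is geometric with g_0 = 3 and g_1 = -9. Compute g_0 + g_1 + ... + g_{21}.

Common ratio r = -3.
g_k = 3·(-3)^(k-0).
S = 3·((-3)^22 - 1)/(-3 - 1) = 3·(31381059609 - 1)/(-4) = -23535794706.

-23535794706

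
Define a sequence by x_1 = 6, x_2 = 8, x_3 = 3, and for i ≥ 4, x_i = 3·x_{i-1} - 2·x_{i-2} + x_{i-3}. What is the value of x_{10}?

83

Step forward from the initial values:
x_4 = -1, x_5 = -1, x_6 = 2, x_7 = 7, x_8 = 16, x_9 = 36, x_{10} = 83.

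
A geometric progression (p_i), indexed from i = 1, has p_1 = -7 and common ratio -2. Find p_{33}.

p_i = (-7)·(-2)^(i-1).
p_{33} = (-7)·(-2)^32 = -30064771072.

-30064771072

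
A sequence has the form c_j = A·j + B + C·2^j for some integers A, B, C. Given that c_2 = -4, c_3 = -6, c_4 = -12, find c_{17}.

-131042

The three given values yield: 2A + B + 4C = -4; 3A + B + 8C = -6; 4A + B + 16C = -12.
Subtracting the first from the second: A + 4C = -2.
Subtracting the second from the third: A + 8C = -6.
Solving: C = -1, A = 2, then B = -4.
So c_j = 2·j + (-4) + (-1)·2^j; at j=17 this is -131042.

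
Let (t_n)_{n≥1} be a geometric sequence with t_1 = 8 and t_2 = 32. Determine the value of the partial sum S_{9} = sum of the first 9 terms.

699048

Common ratio r = 4.
t_n = 8·4^(n-1).
S = 8·(4^9 - 1)/(4 - 1) = 8·(262144 - 1)/(3) = 699048.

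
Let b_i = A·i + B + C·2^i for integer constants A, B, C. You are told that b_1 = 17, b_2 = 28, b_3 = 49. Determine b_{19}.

2621465

Write the equations: A + B + 2C = 17; 2A + B + 4C = 28; 3A + B + 8C = 49.
Subtracting the first from the second: A + 2C = 11.
Subtracting the second from the third: A + 4C = 21.
Solving: C = 5, A = 1, then B = 6.
Hence b_{19} = 1·19 + 6 + 5·524288 = 2621465.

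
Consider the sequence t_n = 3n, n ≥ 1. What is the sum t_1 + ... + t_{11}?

198

Over n = 1..11: Σn = 66.
Total = (3)·66 = 198.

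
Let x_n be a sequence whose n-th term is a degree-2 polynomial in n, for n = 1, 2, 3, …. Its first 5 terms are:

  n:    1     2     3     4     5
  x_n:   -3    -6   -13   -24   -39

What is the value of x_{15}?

1st diffs: -3, -7, -11, -15.
2nd diffs: -4, -4, -4 (constant).
Newton forward-difference form: x_n = -3 + (-3)·C(n-1,1) + (-4)·C(n-1,2).
At n = 15: n-1 = 14, so x_{15} = -3 - 42 - 364 = -409.

-409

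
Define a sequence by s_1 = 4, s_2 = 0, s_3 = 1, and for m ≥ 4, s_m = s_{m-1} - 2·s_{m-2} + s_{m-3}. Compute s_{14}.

Compute successive terms:
s_4 = 5; s_5 = 3; s_6 = -6; …; s_{11} = -31; s_{12} = -1; s_{13} = 54; s_{14} = 25.

25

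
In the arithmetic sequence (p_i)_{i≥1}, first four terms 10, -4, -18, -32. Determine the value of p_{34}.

-452

Common difference d = -14.
p_i = 10 + (i - 1)·(-14).
p_{34} = 10 + 33·(-14) = -452.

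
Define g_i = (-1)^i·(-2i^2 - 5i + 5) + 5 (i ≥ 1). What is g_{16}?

(-1)^16 = 1; -2i^2 - 5i + 5 at i=16 is -587; so g_{16} = -582.

-582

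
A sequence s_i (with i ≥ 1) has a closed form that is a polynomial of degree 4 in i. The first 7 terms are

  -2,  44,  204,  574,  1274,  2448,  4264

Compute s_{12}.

1st diffs: 46, 160, 370, 700, 1174, 1816.
2nd diffs: 114, 210, 330, 474, 642.
3rd diffs: 96, 120, 144, 168.
4th diffs: 24, 24, 24 (constant).
Newton forward-difference form: s_i = -2 + 46·C(i-1,1) + 114·C(i-1,2) + 96·C(i-1,3) + 24·C(i-1,4).
At i = 12: i-1 = 11, so s_{12} = -2 + 506 + 6270 + 15840 + 7920 = 30534.

30534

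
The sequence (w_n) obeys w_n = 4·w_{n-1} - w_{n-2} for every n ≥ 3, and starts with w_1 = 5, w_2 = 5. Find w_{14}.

w_3 = 15; w_4 = 55; w_5 = 205; …; w_{11} = 553855; w_{12} = 2067015; w_{13} = 7714205; w_{14} = 28789805.

28789805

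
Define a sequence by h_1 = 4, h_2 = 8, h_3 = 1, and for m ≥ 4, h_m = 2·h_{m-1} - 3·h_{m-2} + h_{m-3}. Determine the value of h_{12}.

h_4 = -18, h_5 = -31, h_6 = -7, h_7 = 61, h_8 = 112, h_9 = 34, h_{10} = -207, h_{11} = -404, h_{12} = -153.

-153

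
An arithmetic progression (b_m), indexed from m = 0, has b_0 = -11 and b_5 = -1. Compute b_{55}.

99

Common difference d = (-1 - (-11)) / (5 - 0) = 2.
b_m = -11 + (m - 0)·2.
b_{55} = -11 + 55·2 = 99.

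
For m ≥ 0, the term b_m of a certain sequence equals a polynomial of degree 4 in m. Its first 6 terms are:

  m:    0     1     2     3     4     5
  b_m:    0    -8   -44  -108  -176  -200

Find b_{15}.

1st diffs: -8, -36, -64, -68, -24.
2nd diffs: -28, -28, -4, 44.
3rd diffs: 0, 24, 48.
4th diffs: 24, 24 (constant).
So b_m = m^4 - 6m^3 - 3m^2.
Evaluating at m = 15 gives b_{15} = 29700.

29700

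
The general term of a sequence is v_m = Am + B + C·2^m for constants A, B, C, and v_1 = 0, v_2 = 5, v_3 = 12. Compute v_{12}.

4127

At m = 1, 2, 3: A + B + 2C = 0; 2A + B + 4C = 5; 3A + B + 8C = 12.
Subtracting the first from the second: A + 2C = 5.
Subtracting the second from the third: A + 4C = 7.
Solving: C = 1, A = 3, then B = -5.
Hence v_{12} = 3·12 + (-5) + 1·4096 = 4127.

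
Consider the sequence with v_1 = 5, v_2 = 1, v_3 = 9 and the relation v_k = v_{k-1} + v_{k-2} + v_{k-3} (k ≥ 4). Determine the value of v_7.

89

Iterate the recurrence:
v_4 = 15;  v_5 = 25;  v_6 = 49;  v_7 = 89.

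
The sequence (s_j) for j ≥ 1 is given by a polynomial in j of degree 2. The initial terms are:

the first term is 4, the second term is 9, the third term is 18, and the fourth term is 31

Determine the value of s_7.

94

1st diffs: 5, 9, 13.
2nd diffs: 4, 4 (constant).
Newton forward-difference form: s_j = 4 + 5·C(j-1,1) + 4·C(j-1,2).
At j = 7: j-1 = 6, so s_7 = 4 + 30 + 60 = 94.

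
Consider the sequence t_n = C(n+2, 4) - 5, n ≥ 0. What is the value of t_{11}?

C(13, 4) = 715, so t_{11} = 710.

710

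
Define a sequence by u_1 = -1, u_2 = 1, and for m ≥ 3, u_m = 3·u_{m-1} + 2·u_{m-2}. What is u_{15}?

5618809

Iterate the recurrence:
u_3 = 1; u_4 = 5; u_5 = 17; …; u_{12} = 124373; u_{13} = 442961; u_{14} = 1577629; u_{15} = 5618809.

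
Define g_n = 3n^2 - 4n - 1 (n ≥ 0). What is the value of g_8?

g_8 = 3·8^2 - 4·8 - 1 = 159.

159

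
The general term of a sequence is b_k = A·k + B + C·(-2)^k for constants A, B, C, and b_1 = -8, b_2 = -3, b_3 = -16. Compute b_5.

The three given values yield: A + B - 2C = -8; 2A + B + 4C = -3; 3A + B - 8C = -16.
Subtracting the first from the second: A + 6C = 5.
Subtracting the second from the third: A - 12C = -13.
Solving: C = 1, A = -1, then B = -5.
Therefore b_5 = -5 + (-5) + 1·(-32) = -42.

-42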